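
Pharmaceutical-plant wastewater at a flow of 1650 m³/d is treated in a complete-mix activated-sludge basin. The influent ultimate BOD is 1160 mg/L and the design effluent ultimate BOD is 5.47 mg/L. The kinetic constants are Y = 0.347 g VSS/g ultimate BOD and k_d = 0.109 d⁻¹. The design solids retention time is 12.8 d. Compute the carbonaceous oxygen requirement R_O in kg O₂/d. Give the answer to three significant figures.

R_O ≈ 1510 kg O₂/d

The observed yield is Y_obs = Y/(1 + k_d·θ_c) = 0.347 / (1 + 0.109 × 12.8) = 0.347 / 2.395 = 0.1449 g VSS per g ultimate BOD removed.
Substrate removed = Q·(S₀ − S) = 1650 m³/d × (1160 − 5.47) g/m³ = 1.9×10^6 g/d = 1905 kg/d.
Biomass synthesised: P_X = Y_obs × 1905 = 276.0 kg VSS/d.
R_O = Q·ΔS − 1.42 P_X = 1905 − 391.9 = 1513 kg O₂/d.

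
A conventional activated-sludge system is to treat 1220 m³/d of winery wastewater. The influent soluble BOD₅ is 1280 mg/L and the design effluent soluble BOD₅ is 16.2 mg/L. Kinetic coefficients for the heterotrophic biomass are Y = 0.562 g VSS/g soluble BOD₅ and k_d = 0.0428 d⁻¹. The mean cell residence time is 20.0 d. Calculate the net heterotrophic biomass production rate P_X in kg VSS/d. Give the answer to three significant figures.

P_X ≈ 467 kg VSS/d

Correct the yield for decay: Y_obs = Y/(1 + k_d θ_c) = 0.562 / (1 + 0.0428 × 20.0) = 0.562 / 1.856 = 0.3028.
Substrate removed = Q·(S₀ − S) = 1220 m³/d × (1280 − 16.2) g/m³ = 1.54×10^6 g/d = 1542 kg/d.
Biomass produced: P_X = Y_obs·Q·ΔS = 0.3028 × 1542 ≈ 466.9 kg VSS/d.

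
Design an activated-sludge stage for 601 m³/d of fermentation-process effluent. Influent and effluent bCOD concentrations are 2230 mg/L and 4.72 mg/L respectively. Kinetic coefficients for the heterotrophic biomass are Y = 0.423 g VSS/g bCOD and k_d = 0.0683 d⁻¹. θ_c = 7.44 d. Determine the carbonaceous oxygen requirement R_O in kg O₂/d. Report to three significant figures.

R_O ≈ 805 kg O₂/d

The observed yield is Y_obs = Y/(1 + k_d·θ_c) = 0.423 / (1 + 0.0683 × 7.44) = 0.423 / 1.508 = 0.2805 g VSS per g bCOD removed.
Q·(S₀ − S) = 601 × (2230 − 4.72) × 10⁻³ = 1337 kg/d removed.
Net sludge production P_X = 0.2805 × 1337 = 375.1 kg VSS/d.
R_O = Q·ΔS − 1.42 P_X = 1337 − 532.7 = 804.7 kg O₂/d.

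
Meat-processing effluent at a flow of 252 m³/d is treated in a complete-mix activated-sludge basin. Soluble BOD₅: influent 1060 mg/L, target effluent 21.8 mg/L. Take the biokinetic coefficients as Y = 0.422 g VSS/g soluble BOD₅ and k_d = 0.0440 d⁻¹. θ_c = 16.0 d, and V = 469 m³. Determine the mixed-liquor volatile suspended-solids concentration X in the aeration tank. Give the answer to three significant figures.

X = Y·Q·ΔS·θ_c / [V·(1 + k_d θ_c)] = 0.422 × 252 × (1060 − 21.8) × 16.0 / [469 × (1 + 0.0440 × 16.0)] = 2210 mg/L.

X ≈ 2210 mg/L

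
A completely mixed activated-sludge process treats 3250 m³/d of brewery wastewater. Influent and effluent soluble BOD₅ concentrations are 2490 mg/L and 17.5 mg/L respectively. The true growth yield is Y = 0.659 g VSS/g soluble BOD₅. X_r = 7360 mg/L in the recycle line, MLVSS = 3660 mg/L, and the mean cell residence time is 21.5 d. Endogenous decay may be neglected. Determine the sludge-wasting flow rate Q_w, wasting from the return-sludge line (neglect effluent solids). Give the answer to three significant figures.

Biomass mass balance (decay neglected): V·X = Y·Q·(S₀ − S)·θ_c, so V = 0.659 × 3250 × (2490 − 17.5) × 21.5 / 3660 = 31107 m³.
Wasting from the return line (neglecting effluent solids): Q_w = V·X / (θ_c·X_r) = 31107 × 3660 / (21.5 × 7360) = 719.5 m³/d.

Q_w ≈ 719 m³/d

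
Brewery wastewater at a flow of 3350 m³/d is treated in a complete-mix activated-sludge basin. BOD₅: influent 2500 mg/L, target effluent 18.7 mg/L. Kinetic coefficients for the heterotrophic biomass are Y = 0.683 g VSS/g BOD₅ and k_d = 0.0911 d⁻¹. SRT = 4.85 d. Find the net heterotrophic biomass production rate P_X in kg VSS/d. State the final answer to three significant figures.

Correct the yield for decay: Y_obs = Y/(1 + k_d θ_c) = 0.683 / (1 + 0.0911 × 4.85) = 0.683 / 1.442 = 0.4737.
Substrate removed = Q·(S₀ − S) = 3350 m³/d × (2500 − 18.7) g/m³ = 8.31×10^6 g/d = 8312 kg/d.
Net biomass production P_X = Y_obs × Q·(S₀ − S) = 0.4737 × 8312 = 3938 kg VSS/d.

P_X ≈ 3940 kg VSS/d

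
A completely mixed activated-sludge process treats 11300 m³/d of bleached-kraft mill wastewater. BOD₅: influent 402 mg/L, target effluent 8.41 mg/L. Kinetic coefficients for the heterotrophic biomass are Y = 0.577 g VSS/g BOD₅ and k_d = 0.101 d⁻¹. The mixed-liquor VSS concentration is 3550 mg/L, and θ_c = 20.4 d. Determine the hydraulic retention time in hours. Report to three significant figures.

τ ≈ 10.2 h

Steady-state biomass mass balance: V·X·(1 + k_d·θ_c) = Y·Q·(S₀ − S)·θ_c, so V = 0.577 × 11300 × (402 − 8.41) × 20.4 / [3550 × (1 + 0.101 × 20.4)] = 5.24×10^7 / 10864 = 4819 m³.
τ = V/Q = 4819/11300 = 0.4264 d, or 10.23 h.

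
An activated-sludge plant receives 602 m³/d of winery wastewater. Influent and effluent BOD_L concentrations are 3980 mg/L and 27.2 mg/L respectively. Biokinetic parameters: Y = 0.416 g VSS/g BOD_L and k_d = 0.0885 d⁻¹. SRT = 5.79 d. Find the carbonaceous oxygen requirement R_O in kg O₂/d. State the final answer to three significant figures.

Y_obs = Y / (1 + k_d θ_c) = 0.416 / (1 + 0.0885 × 5.79) = 0.416 / 1.512 = 0.2751.
Substrate removed = Q·(S₀ − S) = 602 m³/d × (3980 − 27.2) g/m³ = 2.38×10^6 g/d = 2380 kg/d.
Biomass synthesised: P_X = Y_obs × 2380 = 654.5 kg VSS/d.
Carbonaceous O₂ demand = substrate oxidised − cell-mass equivalent = 2380 − 1.42 × 654.5 = 1450 kg O₂/d.

R_O ≈ 1450 kg O₂/d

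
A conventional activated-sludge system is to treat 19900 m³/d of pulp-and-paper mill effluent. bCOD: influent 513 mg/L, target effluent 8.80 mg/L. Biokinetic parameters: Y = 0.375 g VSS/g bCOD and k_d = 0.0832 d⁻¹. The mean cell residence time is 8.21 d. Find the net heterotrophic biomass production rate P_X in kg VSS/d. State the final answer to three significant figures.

Correct the yield for decay: Y_obs = Y/(1 + k_d θ_c) = 0.375 / (1 + 0.0832 × 8.21) = 0.375 / 1.683 = 0.2228.
Q·(S₀ − S) = 19900 × (513 − 8.80) × 10⁻³ = 10034 kg/d removed.
Biomass produced: P_X = Y_obs·Q·ΔS = 0.2228 × 10034 ≈ 2236 kg VSS/d.

P_X ≈ 2240 kg VSS/d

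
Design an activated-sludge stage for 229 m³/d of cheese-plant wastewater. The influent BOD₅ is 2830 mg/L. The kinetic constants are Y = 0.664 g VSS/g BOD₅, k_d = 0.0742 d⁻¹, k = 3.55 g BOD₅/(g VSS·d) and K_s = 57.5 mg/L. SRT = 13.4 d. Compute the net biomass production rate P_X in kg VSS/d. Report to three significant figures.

For a completely mixed reactor with recycle the Lawrence–McCarty relation gives S = K_s·(1 + k_d·θ_c) / [θ_c·(Y·k − k_d) − 1] = 57.5 × (1 + 0.0742 × 13.4) / [13.4 × (0.664 × 3.55 − 0.0742) − 1] = 114.7 / 29.59 = 3.875 mg/L.
Correct the yield for decay: Y_obs = Y/(1 + k_d θ_c) = 0.664 / (1 + 0.0742 × 13.4) = 0.664 / 1.994 = 0.3330.
ΔS = 2830 − 3.88 = 2826 mg/L, so the substrate removal rate is 229 × 2826/1000 = 647.2 kg BOD₅/d.
Net biomass production P_X = Y_obs × Q·(S₀ − S) = 0.3330 × 647.2 = 215.5 kg VSS/d.

P_X ≈ 215 kg VSS/d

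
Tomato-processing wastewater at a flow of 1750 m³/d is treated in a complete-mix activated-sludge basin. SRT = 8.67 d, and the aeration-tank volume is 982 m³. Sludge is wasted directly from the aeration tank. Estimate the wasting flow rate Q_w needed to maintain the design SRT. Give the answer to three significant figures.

With mixed-liquor wasting, θ_c = V/Q_w, so Q_w = V/θ_c = 982.0/8.67 = 113.3 m³/d.

Q_w ≈ 113 m³/d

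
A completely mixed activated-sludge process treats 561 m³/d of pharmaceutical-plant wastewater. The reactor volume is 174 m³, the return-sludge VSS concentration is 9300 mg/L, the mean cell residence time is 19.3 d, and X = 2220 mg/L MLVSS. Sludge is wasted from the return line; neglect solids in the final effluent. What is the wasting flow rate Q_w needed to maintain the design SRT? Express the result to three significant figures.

θ_c = V·X/(Q_w·X_r) when wasting from the recycle, so Q_w = V·X/(θ_c·X_r) = 174.0 × 2220 / (19.3 × 9300) = 2.152 m³/d.

Q_w ≈ 2.15 m³/d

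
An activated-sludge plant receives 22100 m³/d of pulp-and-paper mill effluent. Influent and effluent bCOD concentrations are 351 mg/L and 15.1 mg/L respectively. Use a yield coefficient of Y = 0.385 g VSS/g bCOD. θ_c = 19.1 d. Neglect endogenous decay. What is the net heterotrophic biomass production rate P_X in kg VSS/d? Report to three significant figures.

P_X ≈ 2860 kg VSS/d

Since k_d ≈ 0, Y_obs = Y = 0.385 g VSS/g bCOD.
ΔS = 351 − 15.1 = 335.9 mg/L, so the substrate removal rate is 22100 × 335.9/1000 = 7423 kg bCOD/d.
Biomass produced: P_X = Y_obs·Q·ΔS = 0.3850 × 7423 ≈ 2858 kg VSS/d.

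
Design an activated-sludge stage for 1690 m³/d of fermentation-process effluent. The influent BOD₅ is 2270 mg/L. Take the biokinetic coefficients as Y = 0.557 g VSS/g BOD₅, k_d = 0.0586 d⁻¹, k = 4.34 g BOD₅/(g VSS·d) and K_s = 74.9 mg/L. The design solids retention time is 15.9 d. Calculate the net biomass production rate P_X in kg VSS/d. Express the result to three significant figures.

Effluent substrate depends only on kinetics and SRT: S = K_s(1 + k_d θ_c) / [θ_c(Yk − k_d) − 1] = 74.9 × (1 + 0.0586 × 15.9) / [15.9 × (0.557 × 4.34 − 0.0586) − 1] = 144.7 / 36.50 = 3.964 mg/L.
The observed yield is Y_obs = Y/(1 + k_d·θ_c) = 0.557 / (1 + 0.0586 × 15.9) = 0.557 / 1.932 = 0.2883 g VSS per g BOD₅ removed.
Q·(S₀ − S) = 1690 × (2270 − 3.96) × 10⁻³ = 3830 kg/d removed.
So the net sludge growth is P_X = 0.2883 × 3830 = 1104 kg VSS/d.

P_X ≈ 1100 kg VSS/d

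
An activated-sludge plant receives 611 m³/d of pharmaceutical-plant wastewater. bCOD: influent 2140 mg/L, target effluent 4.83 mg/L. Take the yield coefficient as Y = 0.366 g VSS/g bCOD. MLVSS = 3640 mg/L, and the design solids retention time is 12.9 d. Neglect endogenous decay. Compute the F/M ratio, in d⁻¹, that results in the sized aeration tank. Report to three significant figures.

With k_d = 0 the design equation reduces to V = Y Q (S₀−S) θ_c / X = 0.366 × 611 × (2140 − 4.83) × 12.9 / 3640 = 1692 m³.
F/M = applied load / biomass = Q·S₀/(V·X) = 611 × 2140 / (1692 × 3640) = 0.2123 d⁻¹.

F/M ≈ 0.212 d⁻¹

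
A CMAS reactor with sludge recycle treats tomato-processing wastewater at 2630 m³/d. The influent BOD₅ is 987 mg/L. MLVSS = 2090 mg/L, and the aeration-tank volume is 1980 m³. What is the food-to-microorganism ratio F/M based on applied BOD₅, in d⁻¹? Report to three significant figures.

F/M = applied load / biomass = Q·S₀/(V·X) = 2630 × 987 / (1980 × 2090) = 0.6273 d⁻¹.

F/M ≈ 0.627 d⁻¹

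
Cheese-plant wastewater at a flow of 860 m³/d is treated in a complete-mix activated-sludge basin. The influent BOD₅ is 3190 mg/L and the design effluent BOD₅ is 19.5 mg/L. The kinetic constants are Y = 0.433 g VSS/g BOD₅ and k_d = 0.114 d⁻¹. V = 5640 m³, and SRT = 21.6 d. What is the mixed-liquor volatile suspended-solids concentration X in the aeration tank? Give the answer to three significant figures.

X ≈ 1310 mg/L

From V·X·(1 + k_d·θ_c) = Y·Q·(S₀ − S)·θ_c: X = 0.433 × 860 × (3190 − 19.5) × 21.6 / [5640 × (1 + 0.114 × 21.6)] = 1306 mg/L.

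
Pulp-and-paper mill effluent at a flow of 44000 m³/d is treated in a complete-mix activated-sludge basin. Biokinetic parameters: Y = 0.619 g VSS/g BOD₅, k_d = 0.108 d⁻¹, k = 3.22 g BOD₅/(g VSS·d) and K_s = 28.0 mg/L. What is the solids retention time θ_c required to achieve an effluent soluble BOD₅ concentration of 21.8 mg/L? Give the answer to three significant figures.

θ_c ≈ 1.31 d

Specific growth rate at S = 21.8 mg/L: μ = YkS/(K_s+S) = 0.619·3.22·21.8/(28.0+21.8) = 0.8725 d⁻¹.
θ_c = 1/(μ − k_d) = 1/(0.8725 − 0.108) = 1/0.7645 = 1.308 d.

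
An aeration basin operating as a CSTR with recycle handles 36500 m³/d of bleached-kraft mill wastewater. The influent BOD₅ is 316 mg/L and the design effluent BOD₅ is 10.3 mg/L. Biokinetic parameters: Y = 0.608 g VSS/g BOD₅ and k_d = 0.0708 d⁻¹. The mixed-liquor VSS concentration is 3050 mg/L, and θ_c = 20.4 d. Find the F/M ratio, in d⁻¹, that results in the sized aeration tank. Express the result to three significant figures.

From the SRT design equation V = Y Q (S₀−S) θ_c / [X (1 + k_d θ_c)] = 0.608 × 36500 × (316 − 10.3) × 20.4 / [3050 × (1 + 0.0708 × 20.4)] = 1.38×10^8 / 7455 = 18564 m³.
F/M = Q·S₀ / (V·X) = 36500 × 316 / (18564 × 3050) = 0.2037 g BOD₅·(g VSS·d)⁻¹.

F/M ≈ 0.204 d⁻¹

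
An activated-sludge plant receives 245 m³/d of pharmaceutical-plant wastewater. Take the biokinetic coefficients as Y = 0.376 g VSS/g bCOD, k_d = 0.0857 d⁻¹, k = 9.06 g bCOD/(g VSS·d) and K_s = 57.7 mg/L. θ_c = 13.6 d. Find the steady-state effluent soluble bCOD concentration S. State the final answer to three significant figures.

S ≈ 2.83 mg/L

For a completely mixed reactor with recycle the Lawrence–McCarty relation gives S = K_s·(1 + k_d·θ_c) / [θ_c·(Y·k − k_d) − 1] = 57.7 × (1 + 0.0857 × 13.6) / [13.6 × (0.376 × 9.06 − 0.0857) − 1] = 125.0 / 44.16 = 2.829 mg/L.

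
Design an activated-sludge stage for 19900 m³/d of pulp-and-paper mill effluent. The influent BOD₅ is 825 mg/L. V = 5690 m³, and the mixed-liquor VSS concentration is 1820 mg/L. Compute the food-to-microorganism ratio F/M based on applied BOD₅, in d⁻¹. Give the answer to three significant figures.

F/M ≈ 1.59 d⁻¹

F/M = applied load / biomass = Q·S₀/(V·X) = 19900 × 825 / (5690 × 1820) = 1.585 d⁻¹.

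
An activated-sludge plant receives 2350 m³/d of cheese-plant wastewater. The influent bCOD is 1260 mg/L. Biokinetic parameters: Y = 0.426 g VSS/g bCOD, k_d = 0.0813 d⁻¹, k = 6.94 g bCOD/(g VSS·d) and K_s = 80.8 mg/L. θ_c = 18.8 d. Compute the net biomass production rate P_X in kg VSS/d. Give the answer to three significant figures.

P_X ≈ 497 kg VSS/d

Effluent substrate depends only on kinetics and SRT: S = K_s(1 + k_d θ_c) / [θ_c(Yk − k_d) − 1] = 80.8 × (1 + 0.0813 × 18.8) / [18.8 × (0.426 × 6.94 − 0.0813) − 1] = 204.3 / 53.05 = 3.851 mg/L.
Correct the yield for decay: Y_obs = Y/(1 + k_d θ_c) = 0.426 / (1 + 0.0813 × 18.8) = 0.426 / 2.528 = 0.1685.
Mass of bCOD removed per day: Q(S₀ − S) = 2350 × 1256 g/m³ = 2952 kg/d.
Net biomass production P_X = Y_obs × Q·(S₀ − S) = 0.1685 × 2952 = 497.4 kg VSS/d.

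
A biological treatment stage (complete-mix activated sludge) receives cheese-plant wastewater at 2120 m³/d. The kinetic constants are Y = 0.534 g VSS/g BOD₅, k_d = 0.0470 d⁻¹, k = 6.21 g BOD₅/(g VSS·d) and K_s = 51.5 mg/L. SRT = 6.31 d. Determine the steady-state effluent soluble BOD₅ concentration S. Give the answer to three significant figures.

From the Monod/SRT balance for a CMAS, S = K_s·(1+k_d θ_c)/[θ_c·(Y k − k_d) − 1] = 51.5 × (1 + 0.0470 × 6.31) / [6.31 × (0.534 × 6.21 − 0.0470) − 1] = 66.77 / 19.63 = 3.402 mg/L.

S ≈ 3.40 mg/L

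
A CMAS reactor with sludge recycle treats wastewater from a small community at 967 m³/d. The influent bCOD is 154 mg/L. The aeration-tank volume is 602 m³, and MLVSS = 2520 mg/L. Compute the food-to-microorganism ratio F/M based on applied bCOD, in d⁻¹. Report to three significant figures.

F/M ≈ 0.0982 d⁻¹

F/M = applied load / biomass = Q·S₀/(V·X) = 967 × 154 / (602.0 × 2520) = 0.09816 d⁻¹.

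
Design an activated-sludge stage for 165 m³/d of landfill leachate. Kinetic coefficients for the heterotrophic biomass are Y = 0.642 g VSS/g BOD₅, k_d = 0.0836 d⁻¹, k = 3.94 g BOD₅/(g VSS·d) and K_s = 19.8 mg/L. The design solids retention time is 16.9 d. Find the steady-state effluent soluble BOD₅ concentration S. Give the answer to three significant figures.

For a completely mixed reactor with recycle the Lawrence–McCarty relation gives S = K_s·(1 + k_d·θ_c) / [θ_c·(Y·k − k_d) − 1] = 19.8 × (1 + 0.0836 × 16.9) / [16.9 × (0.642 × 3.94 − 0.0836) − 1] = 47.77 / 40.34 = 1.184 mg/L.

S ≈ 1.18 mg/L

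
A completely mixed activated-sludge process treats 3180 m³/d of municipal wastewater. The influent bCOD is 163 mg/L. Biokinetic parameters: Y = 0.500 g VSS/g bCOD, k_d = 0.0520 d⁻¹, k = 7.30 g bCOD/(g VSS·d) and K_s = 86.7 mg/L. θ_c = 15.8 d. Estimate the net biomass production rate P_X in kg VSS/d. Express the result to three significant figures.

Effluent substrate depends only on kinetics and SRT: S = K_s(1 + k_d θ_c) / [θ_c(Yk − k_d) − 1] = 86.7 × (1 + 0.0520 × 15.8) / [15.8 × (0.500 × 7.30 − 0.0520) − 1] = 157.9 / 55.85 = 2.828 mg/L.
The observed yield is Y_obs = Y/(1 + k_d·θ_c) = 0.500 / (1 + 0.0520 × 15.8) = 0.500 / 1.822 = 0.2745 g VSS per g bCOD removed.
Q·(S₀ − S) = 3180 × (163 − 2.83) × 10⁻³ = 509.3 kg/d removed.
So the net sludge growth is P_X = 0.2745 × 509.3 = 139.8 kg VSS/d.

P_X ≈ 140 kg VSS/d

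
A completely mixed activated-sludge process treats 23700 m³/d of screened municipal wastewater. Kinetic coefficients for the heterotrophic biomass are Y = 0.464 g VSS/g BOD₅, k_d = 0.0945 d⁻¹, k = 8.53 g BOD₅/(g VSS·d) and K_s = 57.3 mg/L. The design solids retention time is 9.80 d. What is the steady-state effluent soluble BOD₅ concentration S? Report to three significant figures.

S ≈ 2.99 mg/L

From the Monod/SRT balance for a CMAS, S = K_s·(1+k_d θ_c)/[θ_c·(Y k − k_d) − 1] = 57.3 × (1 + 0.0945 × 9.80) / [9.80 × (0.464 × 8.53 − 0.0945) − 1] = 110.4 / 36.86 = 2.994 mg/L.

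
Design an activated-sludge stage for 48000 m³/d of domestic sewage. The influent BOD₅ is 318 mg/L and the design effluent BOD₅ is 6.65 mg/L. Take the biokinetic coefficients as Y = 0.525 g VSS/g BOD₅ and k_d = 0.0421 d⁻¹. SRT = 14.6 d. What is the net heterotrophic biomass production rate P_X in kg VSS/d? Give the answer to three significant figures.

Correct the yield for decay: Y_obs = Y/(1 + k_d θ_c) = 0.525 / (1 + 0.0421 × 14.6) = 0.525 / 1.615 = 0.3251.
ΔS = 318 − 6.65 = 311.4 mg/L, so the substrate removal rate is 48000 × 311.4/1000 = 14945 kg BOD₅/d.
Net biomass production P_X = Y_obs × Q·(S₀ − S) = 0.3251 × 14945 = 4859 kg VSS/d.

P_X ≈ 4860 kg VSS/d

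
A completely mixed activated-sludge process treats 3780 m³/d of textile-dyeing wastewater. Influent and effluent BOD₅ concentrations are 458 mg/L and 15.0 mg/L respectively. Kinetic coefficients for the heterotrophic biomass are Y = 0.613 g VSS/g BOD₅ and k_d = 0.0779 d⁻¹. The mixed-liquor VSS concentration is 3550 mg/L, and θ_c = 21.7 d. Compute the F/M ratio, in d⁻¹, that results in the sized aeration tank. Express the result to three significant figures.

Steady-state biomass mass balance: V·X·(1 + k_d·θ_c) = Y·Q·(S₀ − S)·θ_c, so V = 0.613 × 3780 × (458 − 15.0) × 21.7 / [3550 × (1 + 0.0779 × 21.7)] = 2.23×10^7 / 9551 = 2332 m³.
F/M = applied load / biomass = Q·S₀/(V·X) = 3780 × 458 / (2332 × 3550) = 0.2091 d⁻¹.

F/M ≈ 0.209 d⁻¹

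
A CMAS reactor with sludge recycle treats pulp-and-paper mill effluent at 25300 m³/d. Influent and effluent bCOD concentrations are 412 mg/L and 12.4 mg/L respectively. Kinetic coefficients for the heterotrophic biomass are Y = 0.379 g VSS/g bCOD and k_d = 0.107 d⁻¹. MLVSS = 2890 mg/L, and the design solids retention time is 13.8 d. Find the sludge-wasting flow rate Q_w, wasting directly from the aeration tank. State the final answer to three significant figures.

From the SRT design equation V = Y Q (S₀−S) θ_c / [X (1 + k_d θ_c)] = 0.379 × 25300 × (412 − 12.4) × 13.8 / [2890 × (1 + 0.107 × 13.8)] = 5.29×10^7 / 7157 = 7388 m³.
Wasting from the aeration tank: Q_w = V / θ_c = 7388 / 13.8 = 535.3 m³/d.

Q_w ≈ 535 m³/d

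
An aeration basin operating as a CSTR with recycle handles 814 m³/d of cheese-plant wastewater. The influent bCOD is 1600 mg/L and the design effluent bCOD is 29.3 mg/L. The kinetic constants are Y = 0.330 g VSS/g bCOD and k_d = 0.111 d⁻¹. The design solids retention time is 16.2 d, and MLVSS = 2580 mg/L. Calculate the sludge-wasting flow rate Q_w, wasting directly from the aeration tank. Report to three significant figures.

Q_w ≈ 58.4 m³/d

Steady-state biomass mass balance: V·X·(1 + k_d·θ_c) = Y·Q·(S₀ − S)·θ_c, so V = 0.330 × 814 × (1600 − 29.3) × 16.2 / [2580 × (1 + 0.111 × 16.2)] = 6.84×10^6 / 7219 = 946.8 m³.
Wasting from the aeration tank: Q_w = V / θ_c = 946.8 / 16.2 = 58.44 m³/d.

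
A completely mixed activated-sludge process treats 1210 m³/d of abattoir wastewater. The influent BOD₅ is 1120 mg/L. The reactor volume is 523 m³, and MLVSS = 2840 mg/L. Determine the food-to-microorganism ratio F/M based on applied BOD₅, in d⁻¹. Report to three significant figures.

F/M = applied load / biomass = Q·S₀/(V·X) = 1210 × 1120 / (523.0 × 2840) = 0.9124 d⁻¹.

F/M ≈ 0.912 d⁻¹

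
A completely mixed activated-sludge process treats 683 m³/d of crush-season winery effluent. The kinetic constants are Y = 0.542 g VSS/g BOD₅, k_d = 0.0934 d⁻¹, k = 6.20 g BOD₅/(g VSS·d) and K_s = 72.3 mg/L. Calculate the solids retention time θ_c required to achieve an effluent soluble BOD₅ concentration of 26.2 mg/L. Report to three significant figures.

θ_c ≈ 1.25 d

From 1/θ_c = Y·k·S/(K_s + S) − k_d: Y·k·S/(K_s+S) = 0.542 × 6.20 × 26.2 / (72.3 + 26.2) = 0.8938 d⁻¹.
Then 1/θ_c = μ − k_d = 0.8938 − 0.0934 = 0.8004 d⁻¹, giving θ_c = 1.249 d.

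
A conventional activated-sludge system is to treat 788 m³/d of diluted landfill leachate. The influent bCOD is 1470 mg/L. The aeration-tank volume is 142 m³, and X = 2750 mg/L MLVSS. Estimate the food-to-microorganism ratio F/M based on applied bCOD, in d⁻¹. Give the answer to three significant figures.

F/M ≈ 2.97 d⁻¹

F/M = applied load / biomass = Q·S₀/(V·X) = 788 × 1470 / (142.0 × 2750) = 2.966 d⁻¹.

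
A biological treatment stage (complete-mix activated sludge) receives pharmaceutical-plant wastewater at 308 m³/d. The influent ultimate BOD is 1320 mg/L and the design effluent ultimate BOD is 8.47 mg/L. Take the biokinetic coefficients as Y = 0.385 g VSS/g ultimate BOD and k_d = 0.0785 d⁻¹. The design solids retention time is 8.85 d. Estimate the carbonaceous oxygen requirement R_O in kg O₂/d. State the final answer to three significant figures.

R_O ≈ 274 kg O₂/d

The observed yield is Y_obs = Y/(1 + k_d·θ_c) = 0.385 / (1 + 0.0785 × 8.85) = 0.385 / 1.695 = 0.2272 g VSS per g ultimate BOD removed.
Q·(S₀ − S) = 308 × (1320 − 8.47) × 10⁻³ = 404.0 kg/d removed.
P_X = Y_obs·Q·(S₀ − S) = 0.2272 × 404.0 = 91.77 kg VSS/d.
R_O = Q·(S₀ − S) − 1.42·P_X = 404.0 − 1.42 × 91.77 = 273.6 kg O₂/d.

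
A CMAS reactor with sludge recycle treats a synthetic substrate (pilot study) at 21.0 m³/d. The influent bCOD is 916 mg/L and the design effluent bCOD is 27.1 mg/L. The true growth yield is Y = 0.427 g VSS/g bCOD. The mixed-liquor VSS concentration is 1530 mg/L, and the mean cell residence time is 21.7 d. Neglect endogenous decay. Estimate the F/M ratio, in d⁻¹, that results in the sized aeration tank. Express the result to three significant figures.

F/M ≈ 0.111 d⁻¹

Biomass mass balance (decay neglected): V·X = Y·Q·(S₀ − S)·θ_c, so V = 0.427 × 21.0 × (916 − 27.1) × 21.7 / 1530 = 113.0 m³.
F/M = Q·S₀ / (V·X) = 21.0 × 916 / (113.0 × 1530) = 0.1112 g bCOD·(g VSS·d)⁻¹.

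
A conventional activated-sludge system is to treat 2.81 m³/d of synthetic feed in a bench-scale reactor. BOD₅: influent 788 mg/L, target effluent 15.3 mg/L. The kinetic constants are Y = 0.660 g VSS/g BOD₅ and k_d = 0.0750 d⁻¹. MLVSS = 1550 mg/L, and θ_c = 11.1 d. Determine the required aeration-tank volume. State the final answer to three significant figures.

V ≈ 5.60 m³

From the SRT design equation V = Y Q (S₀−S) θ_c / [X (1 + k_d θ_c)] = 0.660 × 2.81 × (788 − 15.3) × 11.1 / [1550 × (1 + 0.0750 × 11.1)] = 1.59×10^4 / 2840 = 5.600 m³.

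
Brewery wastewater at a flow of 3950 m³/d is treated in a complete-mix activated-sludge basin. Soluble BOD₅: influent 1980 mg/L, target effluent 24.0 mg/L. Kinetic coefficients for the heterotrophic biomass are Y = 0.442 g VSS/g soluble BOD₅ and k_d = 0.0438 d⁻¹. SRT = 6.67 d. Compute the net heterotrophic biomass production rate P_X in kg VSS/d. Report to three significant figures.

P_X ≈ 2640 kg VSS/d

Y_obs = Y / (1 + k_d θ_c) = 0.442 / (1 + 0.0438 × 6.67) = 0.442 / 1.292 = 0.3421.
Substrate removed = Q·(S₀ − S) = 3950 m³/d × (1980 − 24.0) g/m³ = 7.73×10^6 g/d = 7726 kg/d.
So the net sludge growth is P_X = 0.3421 × 7726 = 2643 kg VSS/d.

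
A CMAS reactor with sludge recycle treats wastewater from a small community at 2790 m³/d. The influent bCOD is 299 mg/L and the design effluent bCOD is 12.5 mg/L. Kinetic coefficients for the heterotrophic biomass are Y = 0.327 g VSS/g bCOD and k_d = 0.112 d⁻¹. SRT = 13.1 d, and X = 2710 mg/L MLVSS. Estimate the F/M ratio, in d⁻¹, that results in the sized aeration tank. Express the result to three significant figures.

F/M ≈ 0.601 d⁻¹

From the SRT design equation V = Y Q (S₀−S) θ_c / [X (1 + k_d θ_c)] = 0.327 × 2790 × (299 − 12.5) × 13.1 / [2710 × (1 + 0.112 × 13.1)] = 3.42×10^6 / 6686 = 512.1 m³.
Food-to-microorganism ratio F/M = Q S₀ / (V X) = 2790 × 299 / (512.1 × 2710) = 0.6011 d⁻¹.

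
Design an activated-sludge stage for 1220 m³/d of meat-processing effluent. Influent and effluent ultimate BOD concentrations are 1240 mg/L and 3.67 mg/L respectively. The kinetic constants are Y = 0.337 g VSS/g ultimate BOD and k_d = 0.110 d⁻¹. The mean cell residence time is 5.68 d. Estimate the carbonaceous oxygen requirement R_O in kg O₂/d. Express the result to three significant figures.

The observed yield is Y_obs = Y/(1 + k_d·θ_c) = 0.337 / (1 + 0.110 × 5.68) = 0.337 / 1.625 = 0.2074 g VSS per g ultimate BOD removed.
Substrate removed = Q·(S₀ − S) = 1220 m³/d × (1240 − 3.67) g/m³ = 1.51×10^6 g/d = 1508 kg/d.
Biomass synthesised: P_X = Y_obs × 1508 = 312.8 kg VSS/d.
Carbonaceous O₂ demand = substrate oxidised − cell-mass equivalent = 1508 − 1.42 × 312.8 = 1064 kg O₂/d.

R_O ≈ 1060 kg O₂/d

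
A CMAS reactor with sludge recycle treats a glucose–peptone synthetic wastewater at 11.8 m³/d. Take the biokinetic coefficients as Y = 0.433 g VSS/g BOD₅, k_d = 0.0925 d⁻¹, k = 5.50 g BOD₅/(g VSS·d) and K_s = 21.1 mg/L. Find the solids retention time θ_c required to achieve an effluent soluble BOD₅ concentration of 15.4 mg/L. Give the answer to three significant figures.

At the target effluent, Y k S/(K_s+S) = 0.433×5.50×15.4/36.50 = 1.005 d⁻¹.
Then 1/θ_c = μ − k_d = 1.005 − 0.0925 = 0.9123 d⁻¹, giving θ_c = 1.096 d.

θ_c ≈ 1.10 d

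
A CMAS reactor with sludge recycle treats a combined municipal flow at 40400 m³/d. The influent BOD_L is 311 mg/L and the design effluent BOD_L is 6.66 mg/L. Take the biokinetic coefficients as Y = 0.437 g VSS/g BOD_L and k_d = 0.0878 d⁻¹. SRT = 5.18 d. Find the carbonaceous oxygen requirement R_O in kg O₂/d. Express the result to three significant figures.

R_O ≈ 7050 kg O₂/d

Observed yield with endogenous decay: Y_obs = Y / (1 + k_d·θ_c) = 0.437 / (1 + 0.0878 × 5.18) = 0.437 / 1.455 = 0.3004 g VSS/g BOD_L.
ΔS = 311 − 6.66 = 304.3 mg/L, so the substrate removal rate is 40400 × 304.3/1000 = 12295 kg BOD_L/d.
P_X = Y_obs·Q·(S₀ − S) = 0.3004 × 12295 = 3693 kg VSS/d.
R_O = Q·ΔS − 1.42 P_X = 12295 − 5245 = 7051 kg O₂/d.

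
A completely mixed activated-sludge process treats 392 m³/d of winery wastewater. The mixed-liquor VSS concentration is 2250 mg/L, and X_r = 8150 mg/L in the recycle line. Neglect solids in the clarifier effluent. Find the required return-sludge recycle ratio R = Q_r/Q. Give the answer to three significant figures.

Mass balance around the secondary clarifier (neglecting effluent solids): R = X / (X_r − X) = 2250 / (8150 − 2250) = 0.3814.

R ≈ 0.381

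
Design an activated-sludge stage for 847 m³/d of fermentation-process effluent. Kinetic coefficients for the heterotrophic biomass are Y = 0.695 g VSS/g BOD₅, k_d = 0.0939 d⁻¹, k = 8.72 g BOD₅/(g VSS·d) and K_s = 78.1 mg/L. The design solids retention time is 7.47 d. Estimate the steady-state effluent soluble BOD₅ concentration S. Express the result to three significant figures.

S ≈ 3.05 mg/L

From the Monod/SRT balance for a CMAS, S = K_s·(1+k_d θ_c)/[θ_c·(Y k − k_d) − 1] = 78.1 × (1 + 0.0939 × 7.47) / [7.47 × (0.695 × 8.72 − 0.0939) − 1] = 132.9 / 43.57 = 3.050 mg/L.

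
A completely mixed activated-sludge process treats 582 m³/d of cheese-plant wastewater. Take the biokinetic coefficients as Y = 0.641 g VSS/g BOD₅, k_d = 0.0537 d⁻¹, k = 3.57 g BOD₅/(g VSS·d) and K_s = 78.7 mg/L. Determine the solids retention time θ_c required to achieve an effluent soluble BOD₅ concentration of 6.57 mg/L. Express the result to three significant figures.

θ_c ≈ 8.16 d

At the target effluent, Y k S/(K_s+S) = 0.641×3.57×6.57/85.27 = 0.1763 d⁻¹.
1/θ_c = 0.1763 − 0.0537 = 0.1226 d⁻¹, so θ_c = 8.155 d.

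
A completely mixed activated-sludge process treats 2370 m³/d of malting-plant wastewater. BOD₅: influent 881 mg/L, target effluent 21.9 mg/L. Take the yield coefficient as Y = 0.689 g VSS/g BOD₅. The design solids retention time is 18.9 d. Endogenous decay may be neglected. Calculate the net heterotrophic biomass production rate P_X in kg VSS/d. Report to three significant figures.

P_X ≈ 1400 kg VSS/d

No decay correction is needed, so Y_obs = Y = 0.689.
Q·(S₀ − S) = 2370 × (881 − 21.9) × 10⁻³ = 2036 kg/d removed.
So the net sludge growth is P_X = 0.6890 × 2036 = 1403 kg VSS/d.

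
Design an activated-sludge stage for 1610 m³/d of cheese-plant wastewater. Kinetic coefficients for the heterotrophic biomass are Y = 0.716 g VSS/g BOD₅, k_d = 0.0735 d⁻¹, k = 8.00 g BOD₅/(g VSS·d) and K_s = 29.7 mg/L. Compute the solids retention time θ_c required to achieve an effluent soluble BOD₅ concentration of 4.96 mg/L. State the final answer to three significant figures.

Specific growth rate at S = 4.96 mg/L: μ = YkS/(K_s+S) = 0.716·8.00·4.96/(29.7+4.96) = 0.8197 d⁻¹.
1/θ_c = 0.8197 − 0.0735 = 0.7462 d⁻¹, so θ_c = 1.340 d.

θ_c ≈ 1.34 d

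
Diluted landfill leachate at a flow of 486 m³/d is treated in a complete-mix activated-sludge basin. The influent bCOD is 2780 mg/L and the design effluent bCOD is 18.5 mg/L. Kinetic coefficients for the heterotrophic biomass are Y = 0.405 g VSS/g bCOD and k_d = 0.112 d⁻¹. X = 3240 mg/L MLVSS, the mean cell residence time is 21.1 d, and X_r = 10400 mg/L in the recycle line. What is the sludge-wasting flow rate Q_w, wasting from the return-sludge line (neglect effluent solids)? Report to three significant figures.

Rearranging the biomass balance for a CMAS with decay, V = Y·Q·ΔS·θ_c / [X·(1+k_d θ_c)] = 0.405 × 486 × (2780 − 18.5) × 21.1 / [3240 × (1 + 0.112 × 21.1)] = 1.15×10^7 / 10897 = 1052 m³.
θ_c = V·X/(Q_w·X_r) when wasting from the recycle, so Q_w = V·X/(θ_c·X_r) = 1052 × 3240 / (21.1 × 10400) = 15.54 m³/d.

Q_w ≈ 15.5 m³/d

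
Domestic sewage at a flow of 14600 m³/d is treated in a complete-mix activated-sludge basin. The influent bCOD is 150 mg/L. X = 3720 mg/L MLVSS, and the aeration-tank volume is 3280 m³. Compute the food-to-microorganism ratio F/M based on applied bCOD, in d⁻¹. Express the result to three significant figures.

F/M = applied load / biomass = Q·S₀/(V·X) = 14600 × 150 / (3280 × 3720) = 0.1795 d⁻¹.

F/M ≈ 0.179 d⁻¹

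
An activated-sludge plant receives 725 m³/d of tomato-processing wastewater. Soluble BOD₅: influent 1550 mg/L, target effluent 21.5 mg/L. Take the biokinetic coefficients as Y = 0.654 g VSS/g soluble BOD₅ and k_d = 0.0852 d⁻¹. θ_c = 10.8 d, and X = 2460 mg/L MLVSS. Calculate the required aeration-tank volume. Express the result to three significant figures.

V ≈ 1660 m³

Rearranging the biomass balance for a CMAS with decay, V = Y·Q·ΔS·θ_c / [X·(1+k_d θ_c)] = 0.654 × 725 × (1550 − 21.5) × 10.8 / [2460 × (1 + 0.0852 × 10.8)] = 7.83×10^6 / 4724 = 1657 m³.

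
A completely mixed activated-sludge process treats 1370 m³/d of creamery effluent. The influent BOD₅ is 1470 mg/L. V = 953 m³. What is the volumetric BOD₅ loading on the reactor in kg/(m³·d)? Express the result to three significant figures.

L_v = Q S₀ / V = 1370 × 1470 × 10⁻³ / 953.0 = 2.113 kg/(m³·d).

L_v ≈ 2.11 kg BOD₅/(m³·d)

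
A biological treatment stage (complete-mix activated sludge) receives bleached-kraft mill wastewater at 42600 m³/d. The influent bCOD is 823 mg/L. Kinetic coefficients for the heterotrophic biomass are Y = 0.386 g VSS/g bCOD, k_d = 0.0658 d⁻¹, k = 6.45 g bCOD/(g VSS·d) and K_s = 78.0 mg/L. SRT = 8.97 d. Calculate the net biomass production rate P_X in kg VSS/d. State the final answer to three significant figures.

P_X ≈ 8450 kg VSS/d

Effluent substrate depends only on kinetics and SRT: S = K_s(1 + k_d θ_c) / [θ_c(Yk − k_d) − 1] = 78.0 × (1 + 0.0658 × 8.97) / [8.97 × (0.386 × 6.45 − 0.0658) − 1] = 124.0 / 20.74 = 5.980 mg/L.
Observed yield with endogenous decay: Y_obs = Y / (1 + k_d·θ_c) = 0.386 / (1 + 0.0658 × 8.97) = 0.386 / 1.590 = 0.2427 g VSS/g bCOD.
Mass of bCOD removed per day: Q(S₀ − S) = 42600 × 817.0 g/m³ = 34805 kg/d.
Net biomass production P_X = Y_obs × Q·(S₀ − S) = 0.2427 × 34805 = 8448 kg VSS/d.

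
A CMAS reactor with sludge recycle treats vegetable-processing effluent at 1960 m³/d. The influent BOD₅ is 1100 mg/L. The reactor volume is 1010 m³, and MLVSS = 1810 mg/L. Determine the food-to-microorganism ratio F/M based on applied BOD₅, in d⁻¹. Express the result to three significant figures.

F/M ≈ 1.18 d⁻¹

F/M = Q·S₀ / (V·X) = 1960 × 1100 / (1010 × 1810) = 1.179 g BOD₅·(g VSS·d)⁻¹.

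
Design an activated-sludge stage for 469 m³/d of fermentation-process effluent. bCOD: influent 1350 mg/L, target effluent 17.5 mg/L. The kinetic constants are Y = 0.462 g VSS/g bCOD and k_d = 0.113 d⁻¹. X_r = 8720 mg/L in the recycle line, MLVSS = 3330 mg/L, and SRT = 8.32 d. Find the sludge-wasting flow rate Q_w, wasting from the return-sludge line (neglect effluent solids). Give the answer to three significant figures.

Q_w ≈ 17.1 m³/d

From the SRT design equation V = Y Q (S₀−S) θ_c / [X (1 + k_d θ_c)] = 0.462 × 469 × (1350 − 17.5) × 8.32 / [3330 × (1 + 0.113 × 8.32)] = 2.4×10^6 / 6461 = 371.8 m³.
θ_c = V·X/(Q_w·X_r) when wasting from the recycle, so Q_w = V·X/(θ_c·X_r) = 371.8 × 3330 / (8.32 × 8720) = 17.07 m³/d.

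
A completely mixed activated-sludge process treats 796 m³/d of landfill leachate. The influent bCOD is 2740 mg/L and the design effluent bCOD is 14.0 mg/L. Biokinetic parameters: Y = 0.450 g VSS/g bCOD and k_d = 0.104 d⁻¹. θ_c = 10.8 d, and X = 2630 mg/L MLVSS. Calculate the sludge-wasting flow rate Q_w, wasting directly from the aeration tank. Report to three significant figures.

Steady-state biomass mass balance: V·X·(1 + k_d·θ_c) = Y·Q·(S₀ − S)·θ_c, so V = 0.450 × 796 × (2740 − 14.0) × 10.8 / [2630 × (1 + 0.104 × 10.8)] = 1.05×10^7 / 5584 = 1889 m³.
For wasting at MLVSS concentration, Q_w = V/θ_c = 1889/10.8 = 174.9 m³/d.

Q_w ≈ 175 m³/d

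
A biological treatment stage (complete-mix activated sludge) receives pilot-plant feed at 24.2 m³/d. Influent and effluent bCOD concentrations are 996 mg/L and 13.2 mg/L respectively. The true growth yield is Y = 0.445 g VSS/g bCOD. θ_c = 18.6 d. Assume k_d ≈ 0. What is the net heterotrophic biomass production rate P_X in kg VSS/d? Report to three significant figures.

With endogenous decay neglected, the observed yield equals the true yield: Y_obs = Y = 0.445 g VSS/g bCOD.
ΔS = 996 − 13.2 = 982.8 mg/L, so the substrate removal rate is 24.2 × 982.8/1000 = 23.78 kg bCOD/d.
Net biomass production P_X = Y_obs × Q·(S₀ − S) = 0.4450 × 23.78 = 10.58 kg VSS/d.

P_X ≈ 10.6 kg VSS/d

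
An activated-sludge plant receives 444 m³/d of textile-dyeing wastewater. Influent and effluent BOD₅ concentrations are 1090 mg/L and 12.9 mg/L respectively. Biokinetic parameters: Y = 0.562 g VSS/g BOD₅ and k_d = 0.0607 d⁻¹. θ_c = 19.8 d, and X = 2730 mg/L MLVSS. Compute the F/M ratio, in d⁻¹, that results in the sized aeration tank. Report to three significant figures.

F/M ≈ 0.200 d⁻¹

Rearranging the biomass balance for a CMAS with decay, V = Y·Q·ΔS·θ_c / [X·(1+k_d θ_c)] = 0.562 × 444 × (1090 − 12.9) × 19.8 / [2730 × (1 + 0.0607 × 19.8)] = 5.32×10^6 / 6011 = 885.3 m³.
F/M = applied load / biomass = Q·S₀/(V·X) = 444 × 1090 / (885.3 × 2730) = 0.2002 d⁻¹.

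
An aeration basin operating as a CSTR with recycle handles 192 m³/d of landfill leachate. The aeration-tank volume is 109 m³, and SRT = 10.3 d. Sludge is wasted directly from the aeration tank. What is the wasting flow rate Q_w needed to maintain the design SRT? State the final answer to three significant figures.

Wasting from the aeration tank: Q_w = V / θ_c = 109.0 / 10.3 = 10.58 m³/d.

Q_w ≈ 10.6 m³/d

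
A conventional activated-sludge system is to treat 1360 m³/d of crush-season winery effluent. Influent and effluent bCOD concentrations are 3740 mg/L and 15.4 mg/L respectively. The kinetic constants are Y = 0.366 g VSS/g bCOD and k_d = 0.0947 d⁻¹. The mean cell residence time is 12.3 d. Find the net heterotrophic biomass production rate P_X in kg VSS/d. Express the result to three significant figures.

Correct the yield for decay: Y_obs = Y/(1 + k_d θ_c) = 0.366 / (1 + 0.0947 × 12.3) = 0.366 / 2.165 = 0.1691.
Mass of bCOD removed per day: Q(S₀ − S) = 1360 × 3725 g/m³ = 5065 kg/d.
Biomass produced: P_X = Y_obs·Q·ΔS = 0.1691 × 5065 ≈ 856.4 kg VSS/d.

P_X ≈ 856 kg VSS/d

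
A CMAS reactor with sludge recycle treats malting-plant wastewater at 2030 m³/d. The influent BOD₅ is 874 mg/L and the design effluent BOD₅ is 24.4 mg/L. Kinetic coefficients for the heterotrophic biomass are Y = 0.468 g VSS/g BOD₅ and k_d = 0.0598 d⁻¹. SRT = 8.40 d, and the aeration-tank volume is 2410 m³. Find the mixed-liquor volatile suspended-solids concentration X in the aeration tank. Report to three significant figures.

Solving the biomass balance for X: X = Y Q (S₀−S) θ_c / [V (1+k_d θ_c)] = 0.468 × 2030 × (874 − 24.4) × 8.40 / [2410 × (1 + 0.0598 × 8.40)] = 1873 mg/L.

X ≈ 1870 mg/L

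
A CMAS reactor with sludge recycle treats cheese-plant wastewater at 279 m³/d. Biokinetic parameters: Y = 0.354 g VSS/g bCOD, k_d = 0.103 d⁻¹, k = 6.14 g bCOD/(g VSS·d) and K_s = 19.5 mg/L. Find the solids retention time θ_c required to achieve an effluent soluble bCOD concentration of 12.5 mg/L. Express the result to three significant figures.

Specific growth rate at S = 12.5 mg/L: μ = YkS/(K_s+S) = 0.354·6.14·12.5/(19.5+12.5) = 0.8490 d⁻¹.
1/θ_c = 0.8490 − 0.103 = 0.7460 d⁻¹, so θ_c = 1.340 d.

θ_c ≈ 1.34 d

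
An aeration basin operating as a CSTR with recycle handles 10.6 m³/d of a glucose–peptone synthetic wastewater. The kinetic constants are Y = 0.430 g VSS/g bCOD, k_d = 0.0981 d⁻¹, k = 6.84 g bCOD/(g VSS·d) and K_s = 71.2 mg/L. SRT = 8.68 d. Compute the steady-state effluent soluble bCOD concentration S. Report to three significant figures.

For a completely mixed reactor with recycle the Lawrence–McCarty relation gives S = K_s·(1 + k_d·θ_c) / [θ_c·(Y·k − k_d) − 1] = 71.2 × (1 + 0.0981 × 8.68) / [8.68 × (0.430 × 6.84 − 0.0981) − 1] = 131.8 / 23.68 = 5.567 mg/L.

S ≈ 5.57 mg/L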